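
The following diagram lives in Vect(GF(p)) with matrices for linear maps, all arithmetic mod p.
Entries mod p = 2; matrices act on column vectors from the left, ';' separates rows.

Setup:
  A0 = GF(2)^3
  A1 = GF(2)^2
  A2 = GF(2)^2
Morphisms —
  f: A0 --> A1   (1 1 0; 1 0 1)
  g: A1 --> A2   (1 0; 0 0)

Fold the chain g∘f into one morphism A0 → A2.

Answer: (1 1 0; 0 0 0)

Work:
  e0=⟨1,0,0⟩ f-->⟨1,1⟩ g-->⟨1,0⟩
  e1=⟨0,1,0⟩ f-->⟨1,0⟩ g-->⟨1,0⟩
  e2=⟨0,0,1⟩ f-->⟨0,1⟩ g-->⟨0,0⟩
composite: (1 1 0; 0 0 0)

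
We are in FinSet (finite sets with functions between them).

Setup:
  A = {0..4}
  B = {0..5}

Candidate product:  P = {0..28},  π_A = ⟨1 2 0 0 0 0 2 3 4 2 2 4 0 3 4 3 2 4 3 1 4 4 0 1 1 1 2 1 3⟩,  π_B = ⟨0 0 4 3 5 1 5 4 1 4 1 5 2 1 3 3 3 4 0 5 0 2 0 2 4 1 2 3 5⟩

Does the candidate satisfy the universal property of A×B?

Answer: NOT A VALID PRODUCT — |P|=29 ≠ |A|·|B|=30

Derivation:
|A|·|B| = 5·6 = 30;  |P| = 29
  → cardinalities differ; no bijection possible.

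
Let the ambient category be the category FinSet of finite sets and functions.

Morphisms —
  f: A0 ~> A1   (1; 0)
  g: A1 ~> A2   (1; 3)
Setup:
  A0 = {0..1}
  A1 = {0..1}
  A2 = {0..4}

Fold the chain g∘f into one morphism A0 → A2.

  0 f~>1 g~>3
  1 f~>0 g~>1
composite: (3; 1)

Answer: (3; 1)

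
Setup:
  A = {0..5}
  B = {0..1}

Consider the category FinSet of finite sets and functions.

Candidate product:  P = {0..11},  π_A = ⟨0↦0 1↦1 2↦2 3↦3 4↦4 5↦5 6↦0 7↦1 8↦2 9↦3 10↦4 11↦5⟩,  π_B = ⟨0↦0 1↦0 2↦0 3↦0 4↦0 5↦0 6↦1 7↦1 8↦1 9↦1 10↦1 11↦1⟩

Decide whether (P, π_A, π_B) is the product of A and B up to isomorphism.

Answer: VALID PRODUCT

Work:
|A|·|B| = 6·2 = 12;  |P| = 12
Check the pairing map k ↦ (π_A(k), π_B(k)):
  0 ↦ (0,0)
  1 ↦ (1,0)
  2 ↦ (2,0)
  3 ↦ (3,0)
  4 ↦ (4,0)
  5 ↦ (5,0)
  6 ↦ (0,1)
  7 ↦ (1,1)
  8 ↦ (2,1)
  9 ↦ (3,1)
  10 ↦ (4,1)
  11 ↦ (5,1)
distinct pairs in image: 12 / 12 needed
  → bijection onto A×B; projections well-typed.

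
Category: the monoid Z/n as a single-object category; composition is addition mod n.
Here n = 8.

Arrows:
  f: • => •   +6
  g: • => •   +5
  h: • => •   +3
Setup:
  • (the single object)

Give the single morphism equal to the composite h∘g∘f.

  0 +6≡6 +5≡3 +3≡6  (mod 8)
composite: +6

Answer: +6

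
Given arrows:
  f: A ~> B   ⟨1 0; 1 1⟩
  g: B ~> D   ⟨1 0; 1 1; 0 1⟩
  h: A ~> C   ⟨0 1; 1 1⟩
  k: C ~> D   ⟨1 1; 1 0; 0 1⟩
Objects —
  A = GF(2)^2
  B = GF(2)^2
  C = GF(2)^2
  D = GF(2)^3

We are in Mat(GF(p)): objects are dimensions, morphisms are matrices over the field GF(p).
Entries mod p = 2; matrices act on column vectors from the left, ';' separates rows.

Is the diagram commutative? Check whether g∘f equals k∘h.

Answer: COMMUTES

Trace:
1) trace f;g:
  e0=[1,0] f~>[1,1] g~>[1,0,1]
  e1=[0,1] f~>[0,1] g~>[0,1,1]
  result₁ = ⟨1 0; 0 1; 1 1⟩
2) trace h;k:
  e0=[1,0] h~>[0,1] k~>[1,0,1]
  e1=[0,1] h~>[1,1] k~>[0,1,1]
  result₂ = ⟨1 0; 0 1; 1 1⟩
Equal? YES — commutes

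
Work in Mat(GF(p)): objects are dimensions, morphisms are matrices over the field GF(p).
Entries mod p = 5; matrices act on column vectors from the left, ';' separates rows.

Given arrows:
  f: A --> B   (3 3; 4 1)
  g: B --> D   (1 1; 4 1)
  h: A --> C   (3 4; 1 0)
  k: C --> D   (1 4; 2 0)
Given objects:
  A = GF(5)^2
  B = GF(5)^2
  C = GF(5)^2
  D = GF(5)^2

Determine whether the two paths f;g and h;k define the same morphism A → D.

1) trace f;g:
  e0=⟨1,0⟩ f-->⟨3,4⟩ g-->⟨2,1⟩
  e1=⟨0,1⟩ f-->⟨3,1⟩ g-->⟨4,3⟩
  ⟦path⟧₁ = (2 4; 1 3)
2) trace h;k:
  e0=⟨1,0⟩ h-->⟨3,1⟩ k-->⟨2,1⟩
  e1=⟨0,1⟩ h-->⟨4,0⟩ k-->⟨4,3⟩
  ⟦path⟧₂ = (2 4; 1 3)
Equal? YES — commutes

Answer: COMMUTES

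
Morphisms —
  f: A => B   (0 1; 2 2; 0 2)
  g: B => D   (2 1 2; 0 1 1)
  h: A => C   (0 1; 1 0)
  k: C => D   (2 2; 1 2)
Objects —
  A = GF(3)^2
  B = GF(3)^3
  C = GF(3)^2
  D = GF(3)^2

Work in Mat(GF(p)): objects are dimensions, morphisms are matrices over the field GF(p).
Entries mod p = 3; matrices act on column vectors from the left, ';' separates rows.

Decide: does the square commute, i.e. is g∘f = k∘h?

Along f;g (path 1):
  e0=⟨1,0⟩ f=>⟨0,2,0⟩ g=>⟨2,2⟩
  e1=⟨0,1⟩ f=>⟨1,2,2⟩ g=>⟨2,1⟩
  ⟦path⟧₁ = (2 2; 2 1)
Along h;k (path 2):
  e0=⟨1,0⟩ h=>⟨0,1⟩ k=>⟨2,2⟩
  e1=⟨0,1⟩ h=>⟨1,0⟩ k=>⟨2,1⟩
  ⟦path⟧₂ = (2 2; 2 1)
Equal? same morphism ✓

Answer: COMMUTES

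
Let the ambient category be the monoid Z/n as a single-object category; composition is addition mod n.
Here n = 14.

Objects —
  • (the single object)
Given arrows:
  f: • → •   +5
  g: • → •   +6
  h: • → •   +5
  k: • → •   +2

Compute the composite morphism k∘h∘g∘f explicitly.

Answer: +4

Work:
  0 +5≡5 +6≡11 +5≡2 +2≡4  (mod 14)
⟦path⟧: +4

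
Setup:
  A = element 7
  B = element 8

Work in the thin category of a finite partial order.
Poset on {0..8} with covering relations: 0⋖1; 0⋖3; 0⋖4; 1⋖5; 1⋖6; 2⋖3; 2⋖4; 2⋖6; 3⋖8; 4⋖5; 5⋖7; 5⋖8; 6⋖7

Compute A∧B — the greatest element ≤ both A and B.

Lower bounds of A=7 and B=8: {0,1,2,4,5}
  0 ⊑ 5
  1 ⊑ 5
  2 ⊑ 5
  4 ⊑ 5
  5 ⊑ 5
glb = 5

Answer: A∧B = 5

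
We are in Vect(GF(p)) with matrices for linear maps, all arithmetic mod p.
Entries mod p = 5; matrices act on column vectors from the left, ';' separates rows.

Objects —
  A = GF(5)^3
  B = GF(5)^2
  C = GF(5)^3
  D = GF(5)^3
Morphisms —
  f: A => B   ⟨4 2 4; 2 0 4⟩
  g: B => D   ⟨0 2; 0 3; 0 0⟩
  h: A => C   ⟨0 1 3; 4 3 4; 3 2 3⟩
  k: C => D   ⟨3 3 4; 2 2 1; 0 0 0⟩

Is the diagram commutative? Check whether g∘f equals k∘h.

Answer: COMMUTES

Trace:
Along f;g (path 1):
  e0=⟨1,0,0⟩ f=>⟨4,2⟩ g=>⟨4,1,0⟩
  e1=⟨0,1,0⟩ f=>⟨2,0⟩ g=>⟨0,0,0⟩
  e2=⟨0,0,1⟩ f=>⟨4,4⟩ g=>⟨3,2,0⟩
  ⟦path⟧₁ = ⟨4 0 3; 1 0 2; 0 0 0⟩
Along h;k (path 2):
  e0=⟨1,0,0⟩ h=>⟨0,4,3⟩ k=>⟨4,1,0⟩
  e1=⟨0,1,0⟩ h=>⟨1,3,2⟩ k=>⟨0,0,0⟩
  e2=⟨0,0,1⟩ h=>⟨3,4,3⟩ k=>⟨3,2,0⟩
  ⟦path⟧₂ = ⟨4 0 3; 1 0 2; 0 0 0⟩
Equal? YES — commutes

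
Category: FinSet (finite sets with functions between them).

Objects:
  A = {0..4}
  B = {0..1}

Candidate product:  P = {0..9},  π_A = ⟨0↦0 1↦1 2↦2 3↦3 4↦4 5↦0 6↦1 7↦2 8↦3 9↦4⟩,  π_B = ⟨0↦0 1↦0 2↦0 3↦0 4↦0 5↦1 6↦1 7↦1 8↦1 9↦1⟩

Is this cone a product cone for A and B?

Answer: VALID PRODUCT

Derivation:
|A|·|B| = 5·2 = 10;  |P| = 10
Check the pairing map k ↦ (π_A(k), π_B(k)):
  0 ↦ (0,0)
  1 ↦ (1,0)
  2 ↦ (2,0)
  3 ↦ (3,0)
  4 ↦ (4,0)
  5 ↦ (0,1)
  6 ↦ (1,1)
  7 ↦ (2,1)
  8 ↦ (3,1)
  9 ↦ (4,1)
distinct pairs in image: 10 / 10 needed
  → bijection onto A×B; projections well-typed.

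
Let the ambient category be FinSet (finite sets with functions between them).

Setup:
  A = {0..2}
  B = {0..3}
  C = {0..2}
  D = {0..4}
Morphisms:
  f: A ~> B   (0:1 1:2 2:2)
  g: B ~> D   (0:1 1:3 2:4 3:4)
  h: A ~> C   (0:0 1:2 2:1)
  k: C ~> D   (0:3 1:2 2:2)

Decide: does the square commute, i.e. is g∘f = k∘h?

Along f;g (path 1):
  0 f~>1 g~>3
  1 f~>2 g~>4
  2 f~>2 g~>4
  composite₁ = (0:3 1:4 2:4)
Along h;k (path 2):
  0 h~>0 k~>3
  1 h~>2 k~>2
  2 h~>1 k~>2
  composite₂ = (0:3 1:2 2:2)
Equal? differ; not commutative

Answer: DOES NOT COMMUTE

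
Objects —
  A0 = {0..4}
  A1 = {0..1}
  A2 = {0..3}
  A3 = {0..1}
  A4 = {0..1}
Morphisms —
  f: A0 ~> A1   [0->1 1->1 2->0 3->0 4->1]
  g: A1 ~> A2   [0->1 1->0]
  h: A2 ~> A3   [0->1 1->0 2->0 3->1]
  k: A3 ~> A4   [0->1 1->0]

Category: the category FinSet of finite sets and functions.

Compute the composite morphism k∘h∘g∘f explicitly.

Answer: [0->0 1->0 2->1 3->1 4->0]

Trace:
  0 f~>1 g~>0 h~>1 k~>0
  1 f~>1 g~>0 h~>1 k~>0
  2 f~>0 g~>1 h~>0 k~>1
  3 f~>0 g~>1 h~>0 k~>1
  4 f~>1 g~>0 h~>1 k~>0
result: [0->0 1->0 2->1 3->1 4->0]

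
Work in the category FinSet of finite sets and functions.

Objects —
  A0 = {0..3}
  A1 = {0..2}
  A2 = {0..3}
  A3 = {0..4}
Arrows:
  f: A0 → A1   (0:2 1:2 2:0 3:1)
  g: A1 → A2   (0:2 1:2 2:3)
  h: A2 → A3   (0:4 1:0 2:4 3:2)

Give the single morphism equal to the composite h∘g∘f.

Answer: (0:2 1:2 2:4 3:4)

Derivation:
  0 f→2 g→3 h→2
  1 f→2 g→3 h→2
  2 f→0 g→2 h→4
  3 f→1 g→2 h→4
composite: (0:2 1:2 2:4 3:4)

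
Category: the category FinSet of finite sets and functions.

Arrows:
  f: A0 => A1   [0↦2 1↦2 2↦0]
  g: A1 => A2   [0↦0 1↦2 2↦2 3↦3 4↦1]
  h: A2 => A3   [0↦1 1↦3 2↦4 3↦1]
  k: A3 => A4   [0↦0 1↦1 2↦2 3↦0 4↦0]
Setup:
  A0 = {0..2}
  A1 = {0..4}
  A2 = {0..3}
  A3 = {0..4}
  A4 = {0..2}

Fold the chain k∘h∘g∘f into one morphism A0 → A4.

Answer: [0↦0 1↦0 2↦1]

Trace:
  0 f=>2 g=>2 h=>4 k=>0
  1 f=>2 g=>2 h=>4 k=>0
  2 f=>0 g=>0 h=>1 k=>1
composite: [0↦0 1↦0 2↦1]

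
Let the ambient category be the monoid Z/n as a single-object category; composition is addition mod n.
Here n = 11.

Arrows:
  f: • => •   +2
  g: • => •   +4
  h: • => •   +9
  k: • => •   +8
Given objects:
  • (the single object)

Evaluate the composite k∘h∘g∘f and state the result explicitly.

Answer: +1

Trace:
  0 +2≡2 +4≡6 +9≡4 +8≡1  (mod 11)
composite: +1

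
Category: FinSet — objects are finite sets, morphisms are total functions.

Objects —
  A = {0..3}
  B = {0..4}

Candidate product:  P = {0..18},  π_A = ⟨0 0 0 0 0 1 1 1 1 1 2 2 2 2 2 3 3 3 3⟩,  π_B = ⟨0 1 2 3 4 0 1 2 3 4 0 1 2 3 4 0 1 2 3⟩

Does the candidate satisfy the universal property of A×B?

|A|·|B| = 4·5 = 20;  |P| = 19
  → cardinalities differ; no bijection possible.

Answer: NOT A VALID PRODUCT — |P|=19 ≠ |A|·|B|=20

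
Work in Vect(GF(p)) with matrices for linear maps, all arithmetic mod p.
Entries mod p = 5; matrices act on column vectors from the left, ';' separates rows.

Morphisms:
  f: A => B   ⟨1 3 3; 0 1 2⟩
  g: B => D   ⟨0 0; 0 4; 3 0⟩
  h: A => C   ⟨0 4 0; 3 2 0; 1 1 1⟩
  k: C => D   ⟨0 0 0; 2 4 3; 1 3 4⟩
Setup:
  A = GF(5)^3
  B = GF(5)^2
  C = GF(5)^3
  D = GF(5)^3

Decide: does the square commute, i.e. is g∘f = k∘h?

Along f;g (path 1):
  e0=[1,0,0] f=>[1,0] g=>[0,0,3]
  e1=[0,1,0] f=>[3,1] g=>[0,4,4]
  e2=[0,0,1] f=>[3,2] g=>[0,3,4]
  composite₁ = ⟨0 0 0; 0 4 3; 3 4 4⟩
Along h;k (path 2):
  e0=[1,0,0] h=>[0,3,1] k=>[0,0,3]
  e1=[0,1,0] h=>[4,2,1] k=>[0,4,4]
  e2=[0,0,1] h=>[0,0,1] k=>[0,3,4]
  composite₂ = ⟨0 0 0; 0 4 3; 3 4 4⟩
Equal? same morphism ✓

Answer: COMMUTES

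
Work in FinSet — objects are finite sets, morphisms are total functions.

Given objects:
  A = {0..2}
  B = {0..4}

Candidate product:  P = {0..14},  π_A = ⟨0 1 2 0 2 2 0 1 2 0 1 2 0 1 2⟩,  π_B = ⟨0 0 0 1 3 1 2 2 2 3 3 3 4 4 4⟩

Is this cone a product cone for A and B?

Answer: NOT A VALID PRODUCT — duplicate pair at indices 11,4

Work:
|A|·|B| = 3·5 = 15;  |P| = 15
Check the pairing map k ↦ (π_A(k), π_B(k)):
  0 -> (0,0)
  1 -> (1,0)
  2 -> (2,0)
  3 -> (0,1)
  4 -> (2,3)
  5 -> (2,1)
  6 -> (0,2)
  7 -> (1,2)
  8 -> (2,2)
  9 -> (0,3)
  10 -> (1,3)
  11 -> (2,3)  ✗ repeats pair of k=4
  12 -> (0,4)
  13 -> (1,4)
  14 -> (2,4)
distinct pairs in image: 14 / 15 needed
  → (2,3) hit at k=4 and k=11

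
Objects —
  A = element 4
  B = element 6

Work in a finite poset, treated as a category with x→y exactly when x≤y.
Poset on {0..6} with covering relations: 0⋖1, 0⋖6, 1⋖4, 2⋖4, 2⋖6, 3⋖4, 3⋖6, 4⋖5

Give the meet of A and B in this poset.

{x : x⊑A ∧ x⊑B} = {0,2,3}  (A=4, B=6)
  maximal lower bounds 0 and 2 are incomparable: neither 0⊑2 nor 2⊑0
→ no greatest lower bound exists

Answer: NO MEET EXISTS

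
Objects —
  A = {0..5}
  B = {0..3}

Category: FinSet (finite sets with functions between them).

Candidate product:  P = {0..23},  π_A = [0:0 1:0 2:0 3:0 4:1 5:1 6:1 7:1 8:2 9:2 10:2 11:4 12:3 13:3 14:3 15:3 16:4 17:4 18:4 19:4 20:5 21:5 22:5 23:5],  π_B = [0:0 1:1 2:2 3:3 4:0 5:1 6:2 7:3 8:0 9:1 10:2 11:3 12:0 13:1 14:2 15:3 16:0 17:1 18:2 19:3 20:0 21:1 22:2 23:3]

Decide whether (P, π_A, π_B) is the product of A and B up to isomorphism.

Answer: NOT A VALID PRODUCT — duplicate pair at indices 19,11

Trace:
|A|·|B| = 6·4 = 24;  |P| = 24
Check the pairing map k ↦ (π_A(k), π_B(k)):
  0 : (0,0)
  1 : (0,1)
  2 : (0,2)
  3 : (0,3)
  4 : (1,0)
  5 : (1,1)
  6 : (1,2)
  7 : (1,3)
  8 : (2,0)
  9 : (2,1)
  10 : (2,2)
  11 : (4,3)
  12 : (3,0)
  13 : (3,1)
  14 : (3,2)
  15 : (3,3)
  16 : (4,0)
  17 : (4,1)
  18 : (4,2)
  19 : (4,3)  ✗ repeats pair of k=11
  20 : (5,0)
  21 : (5,1)
  22 : (5,2)
  23 : (5,3)
distinct pairs in image: 23 / 24 needed
  → (4,3) hit at k=11 and k=19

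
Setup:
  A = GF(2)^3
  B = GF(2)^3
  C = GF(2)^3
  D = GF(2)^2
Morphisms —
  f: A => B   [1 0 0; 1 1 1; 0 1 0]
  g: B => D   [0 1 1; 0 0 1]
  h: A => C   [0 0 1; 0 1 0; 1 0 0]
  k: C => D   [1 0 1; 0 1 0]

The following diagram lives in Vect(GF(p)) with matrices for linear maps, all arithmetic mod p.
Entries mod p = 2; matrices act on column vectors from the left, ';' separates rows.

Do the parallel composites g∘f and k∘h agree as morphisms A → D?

Answer: COMMUTES

Work:
1) trace f;g:
  e0=(1,0,0) f=>(1,1,0) g=>(1,0)
  e1=(0,1,0) f=>(0,1,1) g=>(0,1)
  e2=(0,0,1) f=>(0,1,0) g=>(1,0)
  ⟦path⟧₁ = [1 0 1; 0 1 0]
2) trace h;k:
  e0=(1,0,0) h=>(0,0,1) k=>(1,0)
  e1=(0,1,0) h=>(0,1,0) k=>(0,1)
  e2=(0,0,1) h=>(1,0,0) k=>(1,0)
  ⟦path⟧₂ = [1 0 1; 0 1 0]
Equal? equal; square commutes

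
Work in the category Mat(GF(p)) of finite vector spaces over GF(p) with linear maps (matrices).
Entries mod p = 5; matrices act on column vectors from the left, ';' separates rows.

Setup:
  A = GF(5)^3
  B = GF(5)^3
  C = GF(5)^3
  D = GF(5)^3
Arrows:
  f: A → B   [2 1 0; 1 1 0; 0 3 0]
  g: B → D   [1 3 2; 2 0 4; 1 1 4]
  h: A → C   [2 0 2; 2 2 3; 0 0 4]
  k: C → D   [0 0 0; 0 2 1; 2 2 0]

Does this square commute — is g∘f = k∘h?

Along f;g (path 1):
  e0=⟨1,0,0⟩ f→⟨2,1,0⟩ g→⟨0,4,3⟩
  e1=⟨0,1,0⟩ f→⟨1,1,3⟩ g→⟨0,4,4⟩
  e2=⟨0,0,1⟩ f→⟨0,0,0⟩ g→⟨0,0,0⟩
  ⟦path⟧₁ = [0 0 0; 4 4 0; 3 4 0]
Along h;k (path 2):
  e0=⟨1,0,0⟩ h→⟨2,2,0⟩ k→⟨0,4,3⟩
  e1=⟨0,1,0⟩ h→⟨0,2,0⟩ k→⟨0,4,4⟩
  e2=⟨0,0,1⟩ h→⟨2,3,4⟩ k→⟨0,0,0⟩
  ⟦path⟧₂ = [0 0 0; 4 4 0; 3 4 0]
Equal? YES — commutes

Answer: COMMUTES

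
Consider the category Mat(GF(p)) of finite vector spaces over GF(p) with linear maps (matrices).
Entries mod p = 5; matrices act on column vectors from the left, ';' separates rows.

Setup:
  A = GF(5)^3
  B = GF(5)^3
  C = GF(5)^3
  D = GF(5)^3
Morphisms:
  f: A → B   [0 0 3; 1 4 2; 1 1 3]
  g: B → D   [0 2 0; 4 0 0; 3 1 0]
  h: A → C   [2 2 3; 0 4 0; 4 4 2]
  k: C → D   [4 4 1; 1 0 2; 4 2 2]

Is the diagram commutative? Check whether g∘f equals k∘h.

Path 1 = f;g:
  e0=(1,0,0) f→(0,1,1) g→(2,0,1)
  e1=(0,1,0) f→(0,4,1) g→(3,0,4)
  e2=(0,0,1) f→(3,2,3) g→(4,2,1)
  ⟦path⟧₁ = [2 3 4; 0 0 2; 1 4 1]
Path 2 = h;k:
  e0=(1,0,0) h→(2,0,4) k→(2,0,1)
  e1=(0,1,0) h→(2,4,4) k→(3,0,4)
  e2=(0,0,1) h→(3,0,2) k→(4,2,1)
  ⟦path⟧₂ = [2 3 4; 0 0 2; 1 4 1]
Equal? equal; square commutes

Answer: COMMUTES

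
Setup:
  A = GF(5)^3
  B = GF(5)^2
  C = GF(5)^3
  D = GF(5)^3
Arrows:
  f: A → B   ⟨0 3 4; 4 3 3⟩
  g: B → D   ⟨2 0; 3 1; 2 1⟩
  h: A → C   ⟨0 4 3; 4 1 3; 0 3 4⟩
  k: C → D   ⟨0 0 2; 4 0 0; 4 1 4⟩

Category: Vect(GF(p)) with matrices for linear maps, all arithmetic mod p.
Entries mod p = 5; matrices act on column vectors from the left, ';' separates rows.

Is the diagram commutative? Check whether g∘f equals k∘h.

Answer: DOES NOT COMMUTE

Derivation:
Along f;g (path 1):
  e0=⟨1,0,0⟩ f→⟨0,4⟩ g→⟨0,4,4⟩
  e1=⟨0,1,0⟩ f→⟨3,3⟩ g→⟨1,2,4⟩
  e2=⟨0,0,1⟩ f→⟨4,3⟩ g→⟨3,0,1⟩
  ⟦path⟧₁ = ⟨0 1 3; 4 2 0; 4 4 1⟩
Along h;k (path 2):
  e0=⟨1,0,0⟩ h→⟨0,4,0⟩ k→⟨0,0,4⟩
  e1=⟨0,1,0⟩ h→⟨4,1,3⟩ k→⟨1,1,4⟩
  e2=⟨0,0,1⟩ h→⟨3,3,4⟩ k→⟨3,2,1⟩
  ⟦path⟧₂ = ⟨0 1 3; 0 1 2; 4 4 1⟩
Equal? distinct morphisms ✗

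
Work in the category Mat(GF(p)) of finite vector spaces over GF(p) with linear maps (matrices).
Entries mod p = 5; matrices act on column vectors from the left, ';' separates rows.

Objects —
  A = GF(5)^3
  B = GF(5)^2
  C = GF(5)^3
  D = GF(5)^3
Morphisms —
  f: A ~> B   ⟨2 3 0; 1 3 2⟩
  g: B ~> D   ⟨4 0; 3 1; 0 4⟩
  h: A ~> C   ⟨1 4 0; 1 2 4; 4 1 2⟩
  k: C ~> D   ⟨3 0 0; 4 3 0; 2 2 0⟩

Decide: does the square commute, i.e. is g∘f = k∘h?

Path 1 = f;g:
  e0=[1,0,0] f~>[2,1] g~>[3,2,4]
  e1=[0,1,0] f~>[3,3] g~>[2,2,2]
  e2=[0,0,1] f~>[0,2] g~>[0,2,3]
  composite₁ = ⟨3 2 0; 2 2 2; 4 2 3⟩
Path 2 = h;k:
  e0=[1,0,0] h~>[1,1,4] k~>[3,2,4]
  e1=[0,1,0] h~>[4,2,1] k~>[2,2,2]
  e2=[0,0,1] h~>[0,4,2] k~>[0,2,3]
  composite₂ = ⟨3 2 0; 2 2 2; 4 2 3⟩
Equal? equal; square commutes

Answer: COMMUTES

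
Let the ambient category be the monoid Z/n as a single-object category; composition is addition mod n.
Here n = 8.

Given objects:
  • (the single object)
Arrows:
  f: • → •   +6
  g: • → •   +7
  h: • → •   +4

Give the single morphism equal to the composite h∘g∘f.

  0 +6≡6 +7≡5 +4≡1  (mod 8)
composite: +1

Answer: +1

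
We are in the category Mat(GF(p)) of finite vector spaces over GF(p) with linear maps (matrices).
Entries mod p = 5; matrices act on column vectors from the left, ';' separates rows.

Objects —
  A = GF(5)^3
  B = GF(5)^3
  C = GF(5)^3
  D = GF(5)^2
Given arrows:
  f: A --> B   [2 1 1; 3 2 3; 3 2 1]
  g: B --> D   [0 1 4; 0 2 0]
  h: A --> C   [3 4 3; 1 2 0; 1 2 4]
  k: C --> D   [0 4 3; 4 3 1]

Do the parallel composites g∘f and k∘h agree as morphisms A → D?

Answer: DOES NOT COMMUTE

Derivation:
1) trace f;g:
  e0=⟨1,0,0⟩ f-->⟨2,3,3⟩ g-->⟨0,1⟩
  e1=⟨0,1,0⟩ f-->⟨1,2,2⟩ g-->⟨0,4⟩
  e2=⟨0,0,1⟩ f-->⟨1,3,1⟩ g-->⟨2,1⟩
  result₁ = [0 0 2; 1 4 1]
2) trace h;k:
  e0=⟨1,0,0⟩ h-->⟨3,1,1⟩ k-->⟨2,1⟩
  e1=⟨0,1,0⟩ h-->⟨4,2,2⟩ k-->⟨4,4⟩
  e2=⟨0,0,1⟩ h-->⟨3,0,4⟩ k-->⟨2,1⟩
  result₂ = [2 4 2; 1 4 1]
Equal? distinct morphisms ✗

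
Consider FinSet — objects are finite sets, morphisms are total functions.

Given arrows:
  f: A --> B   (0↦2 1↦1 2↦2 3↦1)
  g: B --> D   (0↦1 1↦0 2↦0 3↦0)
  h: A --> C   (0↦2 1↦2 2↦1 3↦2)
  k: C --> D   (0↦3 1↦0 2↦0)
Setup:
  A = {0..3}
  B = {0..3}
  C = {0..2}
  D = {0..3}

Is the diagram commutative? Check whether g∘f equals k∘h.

Path 1 = f;g:
  0 f-->2 g-->0
  1 f-->1 g-->0
  2 f-->2 g-->0
  3 f-->1 g-->0
  result₁ = (0↦0 1↦0 2↦0 3↦0)
Path 2 = h;k:
  0 h-->2 k-->0
  1 h-->2 k-->0
  2 h-->1 k-->0
  3 h-->2 k-->0
  result₂ = (0↦0 1↦0 2↦0 3↦0)
Equal? YES — commutes

Answer: COMMUTES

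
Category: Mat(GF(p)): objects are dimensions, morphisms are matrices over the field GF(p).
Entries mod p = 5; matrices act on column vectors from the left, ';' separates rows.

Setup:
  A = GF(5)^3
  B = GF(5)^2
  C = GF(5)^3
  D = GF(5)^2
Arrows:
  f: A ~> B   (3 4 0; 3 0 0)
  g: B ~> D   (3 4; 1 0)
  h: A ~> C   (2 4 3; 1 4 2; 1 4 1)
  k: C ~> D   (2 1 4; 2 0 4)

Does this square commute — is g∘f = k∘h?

Answer: DOES NOT COMMUTE

Work:
1) trace f;g:
  e0=(1,0,0) f~>(3,3) g~>(1,3)
  e1=(0,1,0) f~>(4,0) g~>(2,4)
  e2=(0,0,1) f~>(0,0) g~>(0,0)
  composite₁ = (1 2 0; 3 4 0)
2) trace h;k:
  e0=(1,0,0) h~>(2,1,1) k~>(4,3)
  e1=(0,1,0) h~>(4,4,4) k~>(3,4)
  e2=(0,0,1) h~>(3,2,1) k~>(2,0)
  composite₂ = (4 3 2; 3 4 0)
Equal? differ; not commutative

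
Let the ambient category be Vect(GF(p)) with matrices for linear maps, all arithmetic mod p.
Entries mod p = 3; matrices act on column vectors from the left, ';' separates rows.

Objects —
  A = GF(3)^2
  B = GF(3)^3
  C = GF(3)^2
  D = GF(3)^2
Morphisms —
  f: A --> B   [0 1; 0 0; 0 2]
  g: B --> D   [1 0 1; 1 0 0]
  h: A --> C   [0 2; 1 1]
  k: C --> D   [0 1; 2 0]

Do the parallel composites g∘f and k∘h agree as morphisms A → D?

Answer: DOES NOT COMMUTE

Derivation:
1) trace f;g:
  e0=(1,0) f-->(0,0,0) g-->(0,0)
  e1=(0,1) f-->(1,0,2) g-->(0,1)
  ⟦path⟧₁ = [0 0; 0 1]
2) trace h;k:
  e0=(1,0) h-->(0,1) k-->(1,0)
  e1=(0,1) h-->(2,1) k-->(1,1)
  ⟦path⟧₂ = [1 1; 0 1]
Equal? differ; not commutative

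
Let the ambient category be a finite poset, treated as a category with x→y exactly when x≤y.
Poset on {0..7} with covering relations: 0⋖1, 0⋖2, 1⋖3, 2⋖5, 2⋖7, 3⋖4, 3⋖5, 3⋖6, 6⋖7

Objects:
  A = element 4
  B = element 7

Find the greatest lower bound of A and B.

Lower bounds of A=4 and B=7: {0,1,3}
  0 <= 3
  1 <= 3
  3 <= 3
glb = 3

Answer: A∧B = 3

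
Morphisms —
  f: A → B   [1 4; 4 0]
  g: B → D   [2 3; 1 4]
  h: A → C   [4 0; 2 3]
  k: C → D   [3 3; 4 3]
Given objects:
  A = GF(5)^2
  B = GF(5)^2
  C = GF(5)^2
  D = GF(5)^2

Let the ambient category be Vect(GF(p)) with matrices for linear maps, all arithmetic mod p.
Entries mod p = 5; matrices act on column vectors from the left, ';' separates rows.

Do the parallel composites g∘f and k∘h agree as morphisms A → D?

Path 1 = f;g:
  e0=⟨1,0⟩ f→⟨1,4⟩ g→⟨4,2⟩
  e1=⟨0,1⟩ f→⟨4,0⟩ g→⟨3,4⟩
  composite₁ = [4 3; 2 4]
Path 2 = h;k:
  e0=⟨1,0⟩ h→⟨4,2⟩ k→⟨3,2⟩
  e1=⟨0,1⟩ h→⟨0,3⟩ k→⟨4,4⟩
  composite₂ = [3 4; 2 4]
Equal? NO — does not commute

Answer: DOES NOT COMMUTE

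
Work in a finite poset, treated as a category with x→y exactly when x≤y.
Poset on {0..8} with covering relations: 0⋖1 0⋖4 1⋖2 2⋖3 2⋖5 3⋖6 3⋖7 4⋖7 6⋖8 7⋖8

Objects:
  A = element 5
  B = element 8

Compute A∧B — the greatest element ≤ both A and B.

Answer: A∧B = 2

Derivation:
Lower bounds of A=5 and B=8: {0,1,2}
  0 ⊑ 2
  1 ⊑ 2
  2 ⊑ 2
glb = 2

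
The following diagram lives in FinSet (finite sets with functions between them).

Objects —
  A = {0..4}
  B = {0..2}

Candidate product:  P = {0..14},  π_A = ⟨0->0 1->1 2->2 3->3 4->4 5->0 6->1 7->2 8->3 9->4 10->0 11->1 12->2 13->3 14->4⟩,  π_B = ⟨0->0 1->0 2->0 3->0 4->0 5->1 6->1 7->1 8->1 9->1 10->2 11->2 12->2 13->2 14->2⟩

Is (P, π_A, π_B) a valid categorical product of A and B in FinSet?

Answer: VALID PRODUCT

Derivation:
|A|·|B| = 5·3 = 15;  |P| = 15
Check the pairing map k ↦ (π_A(k), π_B(k)):
  0 -> (0,0)
  1 -> (1,0)
  2 -> (2,0)
  3 -> (3,0)
  4 -> (4,0)
  5 -> (0,1)
  6 -> (1,1)
  7 -> (2,1)
  8 -> (3,1)
  9 -> (4,1)
  10 -> (0,2)
  11 -> (1,2)
  12 -> (2,2)
  13 -> (3,2)
  14 -> (4,2)
distinct pairs in image: 15 / 15 needed
  → bijection onto A×B; projections well-typed.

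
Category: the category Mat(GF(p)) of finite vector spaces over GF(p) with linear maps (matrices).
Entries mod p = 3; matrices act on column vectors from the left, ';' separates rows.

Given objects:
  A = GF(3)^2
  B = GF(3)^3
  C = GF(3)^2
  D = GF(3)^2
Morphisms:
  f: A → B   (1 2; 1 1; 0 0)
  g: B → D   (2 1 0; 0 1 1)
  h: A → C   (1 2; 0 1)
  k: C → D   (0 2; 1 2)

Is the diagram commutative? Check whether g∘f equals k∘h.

Along f;g (path 1):
  e0=⟨1,0⟩ f→⟨1,1,0⟩ g→⟨0,1⟩
  e1=⟨0,1⟩ f→⟨2,1,0⟩ g→⟨2,1⟩
  ⟦path⟧₁ = (0 2; 1 1)
Along h;k (path 2):
  e0=⟨1,0⟩ h→⟨1,0⟩ k→⟨0,1⟩
  e1=⟨0,1⟩ h→⟨2,1⟩ k→⟨2,1⟩
  ⟦path⟧₂ = (0 2; 1 1)
Equal? same morphism ✓

Answer: COMMUTES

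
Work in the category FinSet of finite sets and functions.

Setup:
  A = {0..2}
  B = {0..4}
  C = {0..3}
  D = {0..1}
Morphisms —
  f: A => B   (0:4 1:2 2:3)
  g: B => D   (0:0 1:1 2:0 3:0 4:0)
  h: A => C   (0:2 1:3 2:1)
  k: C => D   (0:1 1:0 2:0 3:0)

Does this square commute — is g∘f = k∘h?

Answer: COMMUTES

Work:
Along f;g (path 1):
  0 f=>4 g=>0
  1 f=>2 g=>0
  2 f=>3 g=>0
  result₁ = (0:0 1:0 2:0)
Along h;k (path 2):
  0 h=>2 k=>0
  1 h=>3 k=>0
  2 h=>1 k=>0
  result₂ = (0:0 1:0 2:0)
Equal? equal; square commutes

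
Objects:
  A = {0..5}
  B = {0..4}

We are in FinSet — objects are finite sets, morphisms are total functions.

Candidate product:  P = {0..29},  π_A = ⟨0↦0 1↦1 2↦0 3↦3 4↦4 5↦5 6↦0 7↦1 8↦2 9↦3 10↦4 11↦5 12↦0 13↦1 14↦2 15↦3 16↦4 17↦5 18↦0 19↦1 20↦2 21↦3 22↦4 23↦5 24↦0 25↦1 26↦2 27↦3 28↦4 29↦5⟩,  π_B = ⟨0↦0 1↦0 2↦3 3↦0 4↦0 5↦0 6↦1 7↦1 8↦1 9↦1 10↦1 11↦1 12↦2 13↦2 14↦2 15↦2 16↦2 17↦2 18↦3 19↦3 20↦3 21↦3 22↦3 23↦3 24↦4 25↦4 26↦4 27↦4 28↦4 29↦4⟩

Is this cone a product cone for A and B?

|A|·|B| = 6·5 = 30;  |P| = 30
Check the pairing map k ↦ (π_A(k), π_B(k)):
  0 ↦ (0,0)
  1 ↦ (1,0)
  2 ↦ (0,3)
  3 ↦ (3,0)
  4 ↦ (4,0)
  5 ↦ (5,0)
  6 ↦ (0,1)
  7 ↦ (1,1)
  8 ↦ (2,1)
  9 ↦ (3,1)
  10 ↦ (4,1)
  11 ↦ (5,1)
  12 ↦ (0,2)
  13 ↦ (1,2)
  14 ↦ (2,2)
  15 ↦ (3,2)
  16 ↦ (4,2)
  17 ↦ (5,2)
  18 ↦ (0,3)  ✗ repeats pair of k=2
  19 ↦ (1,3)
  20 ↦ (2,3)
  21 ↦ (3,3)
  22 ↦ (4,3)
  23 ↦ (5,3)
  24 ↦ (0,4)
  25 ↦ (1,4)
  26 ↦ (2,4)
  27 ↦ (3,4)
  28 ↦ (4,4)
  29 ↦ (5,4)
distinct pairs in image: 29 / 30 needed
  → (0,3) hit at k=2 and k=18

Answer: NOT A VALID PRODUCT — duplicate pair at indices 18,2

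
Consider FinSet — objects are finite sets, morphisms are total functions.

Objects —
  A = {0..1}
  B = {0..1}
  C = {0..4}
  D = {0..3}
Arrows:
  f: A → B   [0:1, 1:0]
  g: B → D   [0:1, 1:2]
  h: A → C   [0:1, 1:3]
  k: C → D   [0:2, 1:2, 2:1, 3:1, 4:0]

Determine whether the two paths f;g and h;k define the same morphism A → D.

Answer: COMMUTES

Derivation:
Along f;g (path 1):
  0 f→1 g→2
  1 f→0 g→1
  result₁ = [0:2, 1:1]
Along h;k (path 2):
  0 h→1 k→2
  1 h→3 k→1
  result₂ = [0:2, 1:1]
Equal? YES — commutes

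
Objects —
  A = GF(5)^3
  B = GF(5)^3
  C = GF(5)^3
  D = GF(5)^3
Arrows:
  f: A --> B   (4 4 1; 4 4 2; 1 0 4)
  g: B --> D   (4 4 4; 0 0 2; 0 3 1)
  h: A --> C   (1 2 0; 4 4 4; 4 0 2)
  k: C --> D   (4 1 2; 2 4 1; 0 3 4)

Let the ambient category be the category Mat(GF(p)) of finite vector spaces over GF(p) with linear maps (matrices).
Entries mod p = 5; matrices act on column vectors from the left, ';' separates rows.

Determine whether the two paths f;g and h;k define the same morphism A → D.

Answer: COMMUTES

Work:
Along f;g (path 1):
  e0=[1,0,0] f-->[4,4,1] g-->[1,2,3]
  e1=[0,1,0] f-->[4,4,0] g-->[2,0,2]
  e2=[0,0,1] f-->[1,2,4] g-->[3,3,0]
  ⟦path⟧₁ = (1 2 3; 2 0 3; 3 2 0)
Along h;k (path 2):
  e0=[1,0,0] h-->[1,4,4] k-->[1,2,3]
  e1=[0,1,0] h-->[2,4,0] k-->[2,0,2]
  e2=[0,0,1] h-->[0,4,2] k-->[3,3,0]
  ⟦path⟧₂ = (1 2 3; 2 0 3; 3 2 0)
Equal? YES — commutes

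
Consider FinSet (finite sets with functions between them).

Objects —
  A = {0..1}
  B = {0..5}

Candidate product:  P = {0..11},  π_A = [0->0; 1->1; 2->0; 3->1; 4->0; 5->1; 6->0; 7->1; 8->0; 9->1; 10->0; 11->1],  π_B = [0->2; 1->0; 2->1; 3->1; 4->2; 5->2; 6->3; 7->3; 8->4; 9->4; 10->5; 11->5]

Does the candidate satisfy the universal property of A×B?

Answer: NOT A VALID PRODUCT — duplicate pair at indices 4,0

Derivation:
|A|·|B| = 2·6 = 12;  |P| = 12
Check the pairing map k ↦ (π_A(k), π_B(k)):
  0 -> (0,2)
  1 -> (1,0)
  2 -> (0,1)
  3 -> (1,1)
  4 -> (0,2)  ✗ repeats pair of k=0
  5 -> (1,2)
  6 -> (0,3)
  7 -> (1,3)
  8 -> (0,4)
  9 -> (1,4)
  10 -> (0,5)
  11 -> (1,5)
distinct pairs in image: 11 / 12 needed
  → (0,2) hit at k=0 and k=4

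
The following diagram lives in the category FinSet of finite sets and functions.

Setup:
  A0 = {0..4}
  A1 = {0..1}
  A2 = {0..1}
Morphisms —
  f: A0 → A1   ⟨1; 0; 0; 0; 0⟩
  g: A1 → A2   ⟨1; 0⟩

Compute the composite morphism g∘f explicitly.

Answer: ⟨0; 1; 1; 1; 1⟩

Trace:
  0 f→1 g→0
  1 f→0 g→1
  2 f→0 g→1
  3 f→0 g→1
  4 f→0 g→1
⟦path⟧: ⟨0; 1; 1; 1; 1⟩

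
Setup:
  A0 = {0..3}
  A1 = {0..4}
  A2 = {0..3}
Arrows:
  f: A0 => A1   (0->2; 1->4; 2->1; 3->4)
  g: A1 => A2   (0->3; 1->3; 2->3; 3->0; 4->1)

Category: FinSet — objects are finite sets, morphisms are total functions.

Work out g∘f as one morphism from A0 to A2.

Answer: (0->3; 1->1; 2->3; 3->1)

Work:
  0 f=>2 g=>3
  1 f=>4 g=>1
  2 f=>1 g=>3
  3 f=>4 g=>1
composite: (0->3; 1->1; 2->3; 3->1)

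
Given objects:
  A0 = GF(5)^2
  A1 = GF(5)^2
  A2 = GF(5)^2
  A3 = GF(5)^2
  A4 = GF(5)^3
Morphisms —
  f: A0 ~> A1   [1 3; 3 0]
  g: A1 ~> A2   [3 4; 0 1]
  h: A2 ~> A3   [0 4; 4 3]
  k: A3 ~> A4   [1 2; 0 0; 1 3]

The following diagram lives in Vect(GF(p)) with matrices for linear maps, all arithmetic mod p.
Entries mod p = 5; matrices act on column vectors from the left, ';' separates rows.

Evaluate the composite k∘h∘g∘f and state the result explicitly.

  e0=⟨1,0⟩ f~>⟨1,3⟩ g~>⟨0,3⟩ h~>⟨2,4⟩ k~>⟨0,0,4⟩
  e1=⟨0,1⟩ f~>⟨3,0⟩ g~>⟨4,0⟩ h~>⟨0,1⟩ k~>⟨2,0,3⟩
⟦path⟧: [0 2; 0 0; 4 3]

Answer: [0 2; 0 0; 4 3]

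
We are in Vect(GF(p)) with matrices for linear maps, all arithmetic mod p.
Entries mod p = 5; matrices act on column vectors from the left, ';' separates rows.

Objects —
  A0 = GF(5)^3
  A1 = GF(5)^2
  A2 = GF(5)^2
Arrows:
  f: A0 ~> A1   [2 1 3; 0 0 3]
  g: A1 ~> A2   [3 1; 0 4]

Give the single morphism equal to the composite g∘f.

  e0=⟨1,0,0⟩ f~>⟨2,0⟩ g~>⟨1,0⟩
  e1=⟨0,1,0⟩ f~>⟨1,0⟩ g~>⟨3,0⟩
  e2=⟨0,0,1⟩ f~>⟨3,3⟩ g~>⟨2,2⟩
⟦path⟧: [1 3 2; 0 0 2]

Answer: [1 3 2; 0 0 2]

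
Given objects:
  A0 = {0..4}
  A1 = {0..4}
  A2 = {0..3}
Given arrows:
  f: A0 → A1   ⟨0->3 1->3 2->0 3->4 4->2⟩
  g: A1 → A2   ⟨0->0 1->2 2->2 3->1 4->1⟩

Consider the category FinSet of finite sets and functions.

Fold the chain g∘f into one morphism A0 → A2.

Answer: ⟨0->1 1->1 2->0 3->1 4->2⟩

Work:
  0 f→3 g→1
  1 f→3 g→1
  2 f→0 g→0
  3 f→4 g→1
  4 f→2 g→2
result: ⟨0->1 1->1 2->0 3->1 4->2⟩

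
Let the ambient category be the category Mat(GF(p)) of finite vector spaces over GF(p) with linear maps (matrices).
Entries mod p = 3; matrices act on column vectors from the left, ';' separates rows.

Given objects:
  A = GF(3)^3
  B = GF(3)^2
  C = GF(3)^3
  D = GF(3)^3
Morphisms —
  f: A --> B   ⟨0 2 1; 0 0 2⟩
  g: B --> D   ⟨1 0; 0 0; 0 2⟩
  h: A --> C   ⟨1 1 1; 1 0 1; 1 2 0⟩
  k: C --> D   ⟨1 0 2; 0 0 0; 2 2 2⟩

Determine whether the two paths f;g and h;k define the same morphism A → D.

1) trace f;g:
  e0=⟨1,0,0⟩ f-->⟨0,0⟩ g-->⟨0,0,0⟩
  e1=⟨0,1,0⟩ f-->⟨2,0⟩ g-->⟨2,0,0⟩
  e2=⟨0,0,1⟩ f-->⟨1,2⟩ g-->⟨1,0,1⟩
  result₁ = ⟨0 2 1; 0 0 0; 0 0 1⟩
2) trace h;k:
  e0=⟨1,0,0⟩ h-->⟨1,1,1⟩ k-->⟨0,0,0⟩
  e1=⟨0,1,0⟩ h-->⟨1,0,2⟩ k-->⟨2,0,0⟩
  e2=⟨0,0,1⟩ h-->⟨1,1,0⟩ k-->⟨1,0,1⟩
  result₂ = ⟨0 2 1; 0 0 0; 0 0 1⟩
Equal? YES — commutes

Answer: COMMUTES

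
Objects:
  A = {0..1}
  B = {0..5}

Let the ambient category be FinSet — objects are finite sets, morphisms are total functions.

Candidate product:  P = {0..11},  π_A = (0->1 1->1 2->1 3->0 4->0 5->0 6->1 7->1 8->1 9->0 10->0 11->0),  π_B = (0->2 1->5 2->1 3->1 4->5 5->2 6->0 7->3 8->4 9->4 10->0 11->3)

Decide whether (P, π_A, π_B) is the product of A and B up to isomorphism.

Answer: VALID PRODUCT

Derivation:
|A|·|B| = 2·6 = 12;  |P| = 12
Check the pairing map k ↦ (π_A(k), π_B(k)):
  0 -> (1,2)
  1 -> (1,5)
  2 -> (1,1)
  3 -> (0,1)
  4 -> (0,5)
  5 -> (0,2)
  6 -> (1,0)
  7 -> (1,3)
  8 -> (1,4)
  9 -> (0,4)
  10 -> (0,0)
  11 -> (0,3)
distinct pairs in image: 12 / 12 needed
  → bijection onto A×B; projections well-typed.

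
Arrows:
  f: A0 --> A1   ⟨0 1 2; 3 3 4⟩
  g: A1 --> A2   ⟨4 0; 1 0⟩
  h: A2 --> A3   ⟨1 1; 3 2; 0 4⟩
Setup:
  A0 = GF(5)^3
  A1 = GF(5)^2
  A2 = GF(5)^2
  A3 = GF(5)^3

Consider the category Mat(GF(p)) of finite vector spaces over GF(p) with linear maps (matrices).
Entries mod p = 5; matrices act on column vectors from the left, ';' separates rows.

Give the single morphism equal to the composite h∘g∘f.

  e0=(1,0,0) f-->(0,3) g-->(0,0) h-->(0,0,0)
  e1=(0,1,0) f-->(1,3) g-->(4,1) h-->(0,4,4)
  e2=(0,0,1) f-->(2,4) g-->(3,2) h-->(0,3,3)
result: ⟨0 0 0; 0 4 3; 0 4 3⟩

Answer: ⟨0 0 0; 0 4 3; 0 4 3⟩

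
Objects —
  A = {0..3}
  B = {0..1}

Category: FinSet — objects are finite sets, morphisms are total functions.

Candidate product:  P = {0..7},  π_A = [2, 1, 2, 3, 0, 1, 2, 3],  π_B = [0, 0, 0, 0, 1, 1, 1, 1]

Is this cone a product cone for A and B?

Answer: NOT A VALID PRODUCT — duplicate pair at indices 2,0

Derivation:
|A|·|B| = 4·2 = 8;  |P| = 8
Check the pairing map k ↦ (π_A(k), π_B(k)):
  0 -> (2,0)
  1 -> (1,0)
  2 -> (2,0)  ✗ repeats pair of k=0
  3 -> (3,0)
  4 -> (0,1)
  5 -> (1,1)
  6 -> (2,1)
  7 -> (3,1)
distinct pairs in image: 7 / 8 needed
  → (2,0) hit at k=0 and k=2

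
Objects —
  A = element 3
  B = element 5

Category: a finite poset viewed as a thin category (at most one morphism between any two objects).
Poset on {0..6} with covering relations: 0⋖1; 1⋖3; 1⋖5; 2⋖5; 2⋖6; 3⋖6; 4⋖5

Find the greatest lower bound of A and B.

Answer: A∧B = 1

Work:
Lower bounds of A=3 and B=5: {0,1}
  0 ≤ 1
  1 ≤ 1
glb = 1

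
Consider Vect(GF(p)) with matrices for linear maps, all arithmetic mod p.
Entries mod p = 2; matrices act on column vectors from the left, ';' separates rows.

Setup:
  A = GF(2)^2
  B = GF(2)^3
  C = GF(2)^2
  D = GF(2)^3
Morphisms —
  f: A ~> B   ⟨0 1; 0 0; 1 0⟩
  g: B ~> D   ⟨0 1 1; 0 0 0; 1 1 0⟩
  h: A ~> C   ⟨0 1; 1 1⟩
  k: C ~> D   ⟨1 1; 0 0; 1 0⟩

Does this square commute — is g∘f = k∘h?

Answer: COMMUTES

Trace:
Along f;g (path 1):
  e0=(1,0) f~>(0,0,1) g~>(1,0,0)
  e1=(0,1) f~>(1,0,0) g~>(0,0,1)
  composite₁ = ⟨1 0; 0 0; 0 1⟩
Along h;k (path 2):
  e0=(1,0) h~>(0,1) k~>(1,0,0)
  e1=(0,1) h~>(1,1) k~>(0,0,1)
  composite₂ = ⟨1 0; 0 0; 0 1⟩
Equal? YES — commutes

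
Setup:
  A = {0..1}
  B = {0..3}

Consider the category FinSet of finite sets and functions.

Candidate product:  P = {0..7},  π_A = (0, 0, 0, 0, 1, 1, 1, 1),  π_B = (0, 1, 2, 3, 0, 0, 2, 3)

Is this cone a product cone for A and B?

|A|·|B| = 2·4 = 8;  |P| = 8
Check the pairing map k ↦ (π_A(k), π_B(k)):
  0 : (0,0)
  1 : (0,1)
  2 : (0,2)
  3 : (0,3)
  4 : (1,0)
  5 : (1,0)  ✗ repeats pair of k=4
  6 : (1,2)
  7 : (1,3)
distinct pairs in image: 7 / 8 needed
  → (1,0) hit at k=4 and k=5

Answer: NOT A VALID PRODUCT — duplicate pair at indices 4,5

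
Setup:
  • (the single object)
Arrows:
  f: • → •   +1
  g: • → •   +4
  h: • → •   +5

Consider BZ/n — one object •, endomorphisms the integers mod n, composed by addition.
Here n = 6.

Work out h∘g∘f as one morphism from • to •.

  0 +1≡1 +4≡5 +5≡4  (mod 6)
result: +4

Answer: +4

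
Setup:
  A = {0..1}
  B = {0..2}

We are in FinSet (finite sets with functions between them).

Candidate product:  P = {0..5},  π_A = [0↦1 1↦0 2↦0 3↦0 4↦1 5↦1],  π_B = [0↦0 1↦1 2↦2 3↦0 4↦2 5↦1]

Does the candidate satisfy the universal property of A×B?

|A|·|B| = 2·3 = 6;  |P| = 6
Check the pairing map k ↦ (π_A(k), π_B(k)):
  0 ↦ (1,0)
  1 ↦ (0,1)
  2 ↦ (0,2)
  3 ↦ (0,0)
  4 ↦ (1,2)
  5 ↦ (1,1)
distinct pairs in image: 6 / 6 needed
  → bijection onto A×B; projections well-typed.

Answer: VALID PRODUCT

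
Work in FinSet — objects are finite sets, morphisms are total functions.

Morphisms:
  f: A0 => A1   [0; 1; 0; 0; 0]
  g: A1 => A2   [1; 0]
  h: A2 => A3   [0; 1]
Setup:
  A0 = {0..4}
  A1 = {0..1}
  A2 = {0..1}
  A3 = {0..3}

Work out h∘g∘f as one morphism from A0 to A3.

  0 f=>0 g=>1 h=>1
  1 f=>1 g=>0 h=>0
  2 f=>0 g=>1 h=>1
  3 f=>0 g=>1 h=>1
  4 f=>0 g=>1 h=>1
⟦path⟧: [1; 0; 1; 1; 1]

Answer: [1; 0; 1; 1; 1]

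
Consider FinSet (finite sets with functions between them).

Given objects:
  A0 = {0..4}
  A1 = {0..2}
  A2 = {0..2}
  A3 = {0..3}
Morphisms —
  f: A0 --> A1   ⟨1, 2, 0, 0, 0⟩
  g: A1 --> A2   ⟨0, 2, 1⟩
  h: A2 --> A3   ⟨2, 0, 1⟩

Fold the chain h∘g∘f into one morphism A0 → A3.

Answer: ⟨1, 0, 2, 2, 2⟩

Work:
  0 f-->1 g-->2 h-->1
  1 f-->2 g-->1 h-->0
  2 f-->0 g-->0 h-->2
  3 f-->0 g-->0 h-->2
  4 f-->0 g-->0 h-->2
result: ⟨1, 0, 2, 2, 2⟩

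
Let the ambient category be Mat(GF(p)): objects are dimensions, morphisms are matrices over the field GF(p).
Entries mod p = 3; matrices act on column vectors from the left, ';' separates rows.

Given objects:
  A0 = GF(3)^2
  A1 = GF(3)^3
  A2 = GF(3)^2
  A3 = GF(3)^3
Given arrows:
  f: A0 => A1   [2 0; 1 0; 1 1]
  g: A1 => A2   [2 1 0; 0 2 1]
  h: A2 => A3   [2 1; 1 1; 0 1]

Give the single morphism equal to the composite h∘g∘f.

  e0=⟨1,0⟩ f=>⟨2,1,1⟩ g=>⟨2,0⟩ h=>⟨1,2,0⟩
  e1=⟨0,1⟩ f=>⟨0,0,1⟩ g=>⟨0,1⟩ h=>⟨1,1,1⟩
result: [1 1; 2 1; 0 1]

Answer: [1 1; 2 1; 0 1]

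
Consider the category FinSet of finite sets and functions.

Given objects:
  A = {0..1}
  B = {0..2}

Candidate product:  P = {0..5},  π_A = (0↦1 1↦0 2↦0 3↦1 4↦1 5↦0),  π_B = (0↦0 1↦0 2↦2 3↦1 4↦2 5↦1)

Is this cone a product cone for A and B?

Answer: VALID PRODUCT

Work:
|A|·|B| = 2·3 = 6;  |P| = 6
Check the pairing map k ↦ (π_A(k), π_B(k)):
  0 ↦ (1,0)
  1 ↦ (0,0)
  2 ↦ (0,2)
  3 ↦ (1,1)
  4 ↦ (1,2)
  5 ↦ (0,1)
distinct pairs in image: 6 / 6 needed
  → bijection onto A×B; projections well-typed.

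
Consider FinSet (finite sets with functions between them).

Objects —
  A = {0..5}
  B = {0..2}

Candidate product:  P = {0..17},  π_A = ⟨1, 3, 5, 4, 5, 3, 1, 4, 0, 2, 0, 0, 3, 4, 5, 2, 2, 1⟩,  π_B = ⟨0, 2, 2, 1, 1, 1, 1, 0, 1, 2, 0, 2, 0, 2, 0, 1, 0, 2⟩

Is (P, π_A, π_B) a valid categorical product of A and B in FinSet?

Answer: VALID PRODUCT

Trace:
|A|·|B| = 6·3 = 18;  |P| = 18
Check the pairing map k ↦ (π_A(k), π_B(k)):
  0 ↦ (1,0)
  1 ↦ (3,2)
  2 ↦ (5,2)
  3 ↦ (4,1)
  4 ↦ (5,1)
  5 ↦ (3,1)
  6 ↦ (1,1)
  7 ↦ (4,0)
  8 ↦ (0,1)
  9 ↦ (2,2)
  10 ↦ (0,0)
  11 ↦ (0,2)
  12 ↦ (3,0)
  13 ↦ (4,2)
  14 ↦ (5,0)
  15 ↦ (2,1)
  16 ↦ (2,0)
  17 ↦ (1,2)
distinct pairs in image: 18 / 18 needed
  → bijection onto A×B; projections well-typed.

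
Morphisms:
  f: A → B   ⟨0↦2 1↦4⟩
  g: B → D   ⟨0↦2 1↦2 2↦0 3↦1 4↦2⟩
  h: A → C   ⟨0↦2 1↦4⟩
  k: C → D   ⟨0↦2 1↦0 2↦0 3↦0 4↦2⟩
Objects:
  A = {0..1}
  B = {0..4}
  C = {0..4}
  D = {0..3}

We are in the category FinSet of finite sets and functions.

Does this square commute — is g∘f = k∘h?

Answer: COMMUTES

Trace:
Along f;g (path 1):
  0 f→2 g→0
  1 f→4 g→2
  ⟦path⟧₁ = ⟨0↦0 1↦2⟩
Along h;k (path 2):
  0 h→2 k→0
  1 h→4 k→2
  ⟦path⟧₂ = ⟨0↦0 1↦2⟩
Equal? YES — commutes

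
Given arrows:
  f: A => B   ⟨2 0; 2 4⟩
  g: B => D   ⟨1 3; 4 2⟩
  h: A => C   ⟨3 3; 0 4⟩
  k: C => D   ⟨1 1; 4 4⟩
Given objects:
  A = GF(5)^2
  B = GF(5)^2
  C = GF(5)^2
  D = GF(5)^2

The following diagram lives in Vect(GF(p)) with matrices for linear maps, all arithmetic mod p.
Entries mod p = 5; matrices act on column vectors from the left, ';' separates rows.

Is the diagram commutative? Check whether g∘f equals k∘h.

Answer: COMMUTES

Derivation:
Along f;g (path 1):
  e0=(1,0) f=>(2,2) g=>(3,2)
  e1=(0,1) f=>(0,4) g=>(2,3)
  result₁ = ⟨3 2; 2 3⟩
Along h;k (path 2):
  e0=(1,0) h=>(3,0) k=>(3,2)
  e1=(0,1) h=>(3,4) k=>(2,3)
  result₂ = ⟨3 2; 2 3⟩
Equal? equal; square commutes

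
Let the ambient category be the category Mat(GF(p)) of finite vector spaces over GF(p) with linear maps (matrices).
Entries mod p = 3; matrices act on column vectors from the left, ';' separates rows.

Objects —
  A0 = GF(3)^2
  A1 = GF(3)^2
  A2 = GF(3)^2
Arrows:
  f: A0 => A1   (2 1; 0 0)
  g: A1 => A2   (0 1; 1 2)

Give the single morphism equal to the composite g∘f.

Answer: (0 0; 2 1)

Derivation:
  e0=[1,0] f=>[2,0] g=>[0,2]
  e1=[0,1] f=>[1,0] g=>[0,1]
⟦path⟧: (0 0; 2 1)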